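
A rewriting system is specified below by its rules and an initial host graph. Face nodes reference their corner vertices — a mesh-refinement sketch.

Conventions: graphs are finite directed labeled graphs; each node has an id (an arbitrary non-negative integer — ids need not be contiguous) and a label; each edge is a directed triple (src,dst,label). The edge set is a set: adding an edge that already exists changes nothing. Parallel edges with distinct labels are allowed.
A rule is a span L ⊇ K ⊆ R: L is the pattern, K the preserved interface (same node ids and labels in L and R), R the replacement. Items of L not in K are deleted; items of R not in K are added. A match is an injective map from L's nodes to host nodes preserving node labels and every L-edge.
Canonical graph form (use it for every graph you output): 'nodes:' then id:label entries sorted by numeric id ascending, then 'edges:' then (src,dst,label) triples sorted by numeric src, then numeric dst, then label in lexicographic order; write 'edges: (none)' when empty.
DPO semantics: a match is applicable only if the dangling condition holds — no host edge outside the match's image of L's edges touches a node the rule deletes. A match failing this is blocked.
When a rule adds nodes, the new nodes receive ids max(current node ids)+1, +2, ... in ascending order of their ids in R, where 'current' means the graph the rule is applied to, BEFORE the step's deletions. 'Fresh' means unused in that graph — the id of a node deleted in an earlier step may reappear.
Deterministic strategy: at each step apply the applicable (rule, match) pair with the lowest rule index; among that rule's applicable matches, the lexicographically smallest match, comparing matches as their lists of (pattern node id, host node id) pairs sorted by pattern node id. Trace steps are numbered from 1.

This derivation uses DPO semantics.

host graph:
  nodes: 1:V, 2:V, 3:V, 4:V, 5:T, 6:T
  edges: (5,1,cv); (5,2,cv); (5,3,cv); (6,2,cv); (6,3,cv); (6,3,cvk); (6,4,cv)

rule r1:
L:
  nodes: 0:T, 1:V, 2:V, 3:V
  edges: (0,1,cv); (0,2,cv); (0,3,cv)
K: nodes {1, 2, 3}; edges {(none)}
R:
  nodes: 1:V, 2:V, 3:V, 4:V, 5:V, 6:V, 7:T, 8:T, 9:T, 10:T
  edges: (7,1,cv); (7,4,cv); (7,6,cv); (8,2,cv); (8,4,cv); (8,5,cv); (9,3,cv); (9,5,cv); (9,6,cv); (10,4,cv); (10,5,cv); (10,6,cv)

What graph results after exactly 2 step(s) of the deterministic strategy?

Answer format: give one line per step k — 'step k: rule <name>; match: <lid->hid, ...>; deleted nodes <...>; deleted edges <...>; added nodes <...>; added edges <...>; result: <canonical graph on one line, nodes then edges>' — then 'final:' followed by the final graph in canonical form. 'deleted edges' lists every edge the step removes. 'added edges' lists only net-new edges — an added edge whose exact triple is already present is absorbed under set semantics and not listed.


step 1: rule r1; match: 0->5, 1->1, 2->2, 3->3; deleted nodes 5; deleted edges (5,1,cv); (5,2,cv); (5,3,cv); added nodes 7, 8, 9, 10, 11, 12, 13; added edges (10,1,cv); (10,7,cv); (10,9,cv); (11,2,cv); (11,7,cv); (11,8,cv); (12,3,cv); (12,8,cv); (12,9,cv); (13,7,cv); (13,8,cv); (13,9,cv); result: nodes: 1:V, 2:V, 3:V, 4:V, 6:T, 7:V, 8:V, 9:V, 10:T, 11:T, 12:T, 13:T edges: (6,2,cv); (6,3,cv); (6,3,cvk); (6,4,cv); (10,1,cv); (10,7,cv); (10,9,cv); (11,2,cv); (11,7,cv); (11,8,cv); (12,3,cv); (12,8,cv); (12,9,cv); (13,7,cv); (13,8,cv); (13,9,cv)
step 2: rule r1; match: 0->10, 1->1, 2->7, 3->9; deleted nodes 10; deleted edges (10,1,cv); (10,7,cv); (10,9,cv); added nodes 14, 15, 16, 17, 18, 19, 20; added edges (17,1,cv); (17,14,cv); (17,16,cv); (18,7,cv); (18,14,cv); (18,15,cv); (19,9,cv); (19,15,cv); (19,16,cv); (20,14,cv); (20,15,cv); (20,16,cv); result: nodes: 1:V, 2:V, 3:V, 4:V, 6:T, 7:V, 8:V, 9:V, 11:T, 12:T, 13:T, 14:V, 15:V, 16:V, 17:T, 18:T, 19:T, 20:T edges: (6,2,cv); (6,3,cv); (6,3,cvk); (6,4,cv); (11,2,cv); (11,7,cv); (11,8,cv); (12,3,cv); (12,8,cv); (12,9,cv); (13,7,cv); (13,8,cv); (13,9,cv); (17,1,cv); (17,14,cv); (17,16,cv); (18,7,cv); (18,14,cv); (18,15,cv); (19,9,cv); (19,15,cv); (19,16,cv); (20,14,cv); (20,15,cv); (20,16,cv)
final:
nodes: 1:V, 2:V, 3:V, 4:V, 6:T, 7:V, 8:V, 9:V, 11:T, 12:T, 13:T, 14:V, 15:V, 16:V, 17:T, 18:T, 19:T, 20:T
edges: (6,2,cv); (6,3,cv); (6,3,cvk); (6,4,cv); (11,2,cv); (11,7,cv); (11,8,cv); (12,3,cv); (12,8,cv); (12,9,cv); (13,7,cv); (13,8,cv); (13,9,cv); (17,1,cv); (17,14,cv); (17,16,cv); (18,7,cv); (18,14,cv); (18,15,cv); (19,9,cv); (19,15,cv); (19,16,cv); (20,14,cv); (20,15,cv); (20,16,cv)


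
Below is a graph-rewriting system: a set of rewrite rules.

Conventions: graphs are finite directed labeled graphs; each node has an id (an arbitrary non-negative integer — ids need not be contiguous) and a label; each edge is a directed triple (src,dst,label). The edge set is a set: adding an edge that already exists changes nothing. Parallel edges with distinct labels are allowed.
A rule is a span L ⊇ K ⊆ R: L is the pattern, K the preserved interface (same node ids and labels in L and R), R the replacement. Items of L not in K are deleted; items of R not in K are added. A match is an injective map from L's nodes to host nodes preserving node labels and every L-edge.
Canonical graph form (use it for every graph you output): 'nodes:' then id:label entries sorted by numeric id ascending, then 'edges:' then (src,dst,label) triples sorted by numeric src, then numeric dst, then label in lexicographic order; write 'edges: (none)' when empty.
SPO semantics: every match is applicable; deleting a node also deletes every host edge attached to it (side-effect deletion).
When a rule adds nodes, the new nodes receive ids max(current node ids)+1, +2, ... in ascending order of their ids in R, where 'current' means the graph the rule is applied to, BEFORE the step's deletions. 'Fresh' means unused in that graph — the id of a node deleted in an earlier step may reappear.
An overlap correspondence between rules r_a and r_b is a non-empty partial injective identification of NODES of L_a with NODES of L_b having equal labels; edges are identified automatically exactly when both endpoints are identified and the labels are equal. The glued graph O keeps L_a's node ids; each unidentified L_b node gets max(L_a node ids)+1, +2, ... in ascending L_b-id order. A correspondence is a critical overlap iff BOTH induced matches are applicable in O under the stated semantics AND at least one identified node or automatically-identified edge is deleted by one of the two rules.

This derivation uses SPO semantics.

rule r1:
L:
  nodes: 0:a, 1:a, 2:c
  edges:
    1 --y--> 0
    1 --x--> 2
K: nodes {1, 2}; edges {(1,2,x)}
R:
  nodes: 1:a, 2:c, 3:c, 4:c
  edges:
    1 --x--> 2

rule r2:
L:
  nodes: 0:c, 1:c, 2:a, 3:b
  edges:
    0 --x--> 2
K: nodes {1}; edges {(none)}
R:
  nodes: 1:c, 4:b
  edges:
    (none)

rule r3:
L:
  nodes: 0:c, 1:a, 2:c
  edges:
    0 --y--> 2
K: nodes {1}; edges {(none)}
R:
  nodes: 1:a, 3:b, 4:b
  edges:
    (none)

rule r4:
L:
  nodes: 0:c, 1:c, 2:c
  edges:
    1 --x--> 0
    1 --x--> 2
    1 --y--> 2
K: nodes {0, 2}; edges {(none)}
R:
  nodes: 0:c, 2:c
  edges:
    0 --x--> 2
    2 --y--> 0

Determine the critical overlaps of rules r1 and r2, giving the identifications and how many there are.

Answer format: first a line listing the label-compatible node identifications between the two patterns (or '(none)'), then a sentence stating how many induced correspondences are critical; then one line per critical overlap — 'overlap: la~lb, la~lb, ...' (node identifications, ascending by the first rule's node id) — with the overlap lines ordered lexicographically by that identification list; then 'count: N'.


label-compatible node identifications between L(r1) and L(r2): 0~2, 1~2, 2~0, 2~1
7 of the induced correspondences are critical overlaps of r1 and r2.
overlap: 0~2
overlap: 0~2, 2~0
overlap: 0~2, 2~1
overlap: 1~2
overlap: 1~2, 2~0
overlap: 1~2, 2~1
overlap: 2~0
count: 7


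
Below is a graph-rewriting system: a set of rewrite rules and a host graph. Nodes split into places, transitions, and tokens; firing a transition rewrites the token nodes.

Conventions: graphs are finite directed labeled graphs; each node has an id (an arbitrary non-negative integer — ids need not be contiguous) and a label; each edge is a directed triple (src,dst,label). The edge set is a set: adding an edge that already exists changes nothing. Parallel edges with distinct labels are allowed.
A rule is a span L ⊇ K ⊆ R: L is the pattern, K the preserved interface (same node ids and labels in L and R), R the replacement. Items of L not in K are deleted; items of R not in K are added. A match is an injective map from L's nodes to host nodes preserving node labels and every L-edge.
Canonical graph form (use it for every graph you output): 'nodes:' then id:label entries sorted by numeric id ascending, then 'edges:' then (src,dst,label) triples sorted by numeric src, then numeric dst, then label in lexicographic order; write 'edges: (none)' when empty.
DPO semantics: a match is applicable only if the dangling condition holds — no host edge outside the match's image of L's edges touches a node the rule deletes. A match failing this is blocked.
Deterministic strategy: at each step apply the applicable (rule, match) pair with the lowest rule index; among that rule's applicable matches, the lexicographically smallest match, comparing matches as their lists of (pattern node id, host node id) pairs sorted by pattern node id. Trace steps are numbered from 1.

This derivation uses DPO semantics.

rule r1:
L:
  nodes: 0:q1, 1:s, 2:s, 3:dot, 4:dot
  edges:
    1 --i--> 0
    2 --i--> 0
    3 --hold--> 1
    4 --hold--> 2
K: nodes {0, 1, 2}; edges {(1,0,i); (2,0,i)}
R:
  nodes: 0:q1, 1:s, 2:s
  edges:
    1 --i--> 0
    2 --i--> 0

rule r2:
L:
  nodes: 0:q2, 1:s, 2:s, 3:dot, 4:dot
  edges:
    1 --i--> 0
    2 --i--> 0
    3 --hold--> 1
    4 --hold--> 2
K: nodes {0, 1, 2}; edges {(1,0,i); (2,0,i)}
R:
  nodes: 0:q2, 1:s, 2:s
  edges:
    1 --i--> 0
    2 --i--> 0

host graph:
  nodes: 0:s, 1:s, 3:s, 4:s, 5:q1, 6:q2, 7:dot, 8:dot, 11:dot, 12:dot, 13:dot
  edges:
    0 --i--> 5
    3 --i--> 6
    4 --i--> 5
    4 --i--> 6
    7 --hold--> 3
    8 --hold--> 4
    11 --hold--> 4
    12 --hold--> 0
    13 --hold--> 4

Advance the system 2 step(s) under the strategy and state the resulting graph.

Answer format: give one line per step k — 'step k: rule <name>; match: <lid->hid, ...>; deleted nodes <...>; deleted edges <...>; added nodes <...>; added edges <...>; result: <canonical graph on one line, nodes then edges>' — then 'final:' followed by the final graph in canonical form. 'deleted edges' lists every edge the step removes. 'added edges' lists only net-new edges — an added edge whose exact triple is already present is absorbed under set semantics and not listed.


step 1: rule r1; match: 0->5, 1->0, 2->4, 3->12, 4->8; deleted nodes 8, 12; deleted edges (8,4,hold); (12,0,hold); added nodes (none); added edges (none); result: nodes: 0:s, 1:s, 3:s, 4:s, 5:q1, 6:q2, 7:dot, 11:dot, 13:dot edges: (0,5,i); (3,6,i); (4,5,i); (4,6,i); (7,3,hold); (11,4,hold); (13,4,hold)
step 2: rule r2; match: 0->6, 1->3, 2->4, 3->7, 4->11; deleted nodes 7, 11; deleted edges (7,3,hold); (11,4,hold); added nodes (none); added edges (none); result: nodes: 0:s, 1:s, 3:s, 4:s, 5:q1, 6:q2, 13:dot edges: (0,5,i); (3,6,i); (4,5,i); (4,6,i); (13,4,hold)
final:
nodes: 0:s, 1:s, 3:s, 4:s, 5:q1, 6:q2, 13:dot
edges: (0,5,i); (3,6,i); (4,5,i); (4,6,i); (13,4,hold)


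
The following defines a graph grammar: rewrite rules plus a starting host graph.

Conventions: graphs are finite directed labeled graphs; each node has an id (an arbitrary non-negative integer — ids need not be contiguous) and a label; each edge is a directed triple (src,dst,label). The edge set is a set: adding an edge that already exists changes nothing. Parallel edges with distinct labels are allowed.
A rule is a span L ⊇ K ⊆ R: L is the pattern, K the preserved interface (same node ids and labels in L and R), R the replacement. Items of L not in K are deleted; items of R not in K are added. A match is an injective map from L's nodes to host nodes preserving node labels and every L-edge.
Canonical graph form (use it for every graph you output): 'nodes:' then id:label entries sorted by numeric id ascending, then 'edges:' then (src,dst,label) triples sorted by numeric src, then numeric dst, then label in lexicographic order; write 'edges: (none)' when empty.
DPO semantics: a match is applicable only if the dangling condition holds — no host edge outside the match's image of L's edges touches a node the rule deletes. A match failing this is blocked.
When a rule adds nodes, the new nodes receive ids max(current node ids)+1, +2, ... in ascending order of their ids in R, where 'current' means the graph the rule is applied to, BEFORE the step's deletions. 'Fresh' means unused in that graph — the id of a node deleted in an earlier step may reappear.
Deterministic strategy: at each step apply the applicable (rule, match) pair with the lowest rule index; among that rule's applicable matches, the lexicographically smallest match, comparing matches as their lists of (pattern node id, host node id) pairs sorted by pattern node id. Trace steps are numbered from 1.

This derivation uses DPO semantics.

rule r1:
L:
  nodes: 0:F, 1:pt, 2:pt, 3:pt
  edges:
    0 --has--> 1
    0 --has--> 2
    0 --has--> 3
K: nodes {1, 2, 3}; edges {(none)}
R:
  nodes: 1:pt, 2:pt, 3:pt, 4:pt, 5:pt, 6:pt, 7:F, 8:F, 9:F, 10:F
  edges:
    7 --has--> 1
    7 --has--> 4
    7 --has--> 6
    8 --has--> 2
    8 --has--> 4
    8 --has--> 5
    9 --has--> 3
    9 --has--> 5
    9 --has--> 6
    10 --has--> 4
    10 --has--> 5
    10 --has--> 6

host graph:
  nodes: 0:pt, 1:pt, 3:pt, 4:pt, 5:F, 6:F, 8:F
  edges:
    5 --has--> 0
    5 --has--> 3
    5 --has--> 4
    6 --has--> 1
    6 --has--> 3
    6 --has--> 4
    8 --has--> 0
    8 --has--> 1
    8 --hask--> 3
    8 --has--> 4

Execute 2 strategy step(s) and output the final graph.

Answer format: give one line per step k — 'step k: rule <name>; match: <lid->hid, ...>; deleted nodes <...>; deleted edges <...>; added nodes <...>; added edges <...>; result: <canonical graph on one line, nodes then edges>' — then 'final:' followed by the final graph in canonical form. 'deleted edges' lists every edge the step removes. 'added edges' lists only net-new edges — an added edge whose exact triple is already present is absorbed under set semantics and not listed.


step 1: rule r1; match: 0->5, 1->0, 2->3, 3->4; deleted nodes 5; deleted edges (5,0,has); (5,3,has); (5,4,has); added nodes 9, 10, 11, 12, 13, 14, 15; added edges (12,0,has); (12,9,has); (12,11,has); (13,3,has); (13,9,has); (13,10,has); (14,4,has); (14,10,has); (14,11,has); (15,9,has); (15,10,has); (15,11,has); result: nodes: 0:pt, 1:pt, 3:pt, 4:pt, 6:F, 8:F, 9:pt, 10:pt, 11:pt, 12:F, 13:F, 14:F, 15:F edges: (6,1,has); (6,3,has); (6,4,has); (8,0,has); (8,1,has); (8,3,hask); (8,4,has); (12,0,has); (12,9,has); (12,11,has); (13,3,has); (13,9,has); (13,10,has); (14,4,has); (14,10,has); (14,11,has); (15,9,has); (15,10,has); (15,11,has)
step 2: rule r1; match: 0->6, 1->1, 2->3, 3->4; deleted nodes 6; deleted edges (6,1,has); (6,3,has); (6,4,has); added nodes 16, 17, 18, 19, 20, 21, 22; added edges (19,1,has); (19,16,has); (19,18,has); (20,3,has); (20,16,has); (20,17,has); (21,4,has); (21,17,has); (21,18,has); (22,16,has); (22,17,has); (22,18,has); result: nodes: 0:pt, 1:pt, 3:pt, 4:pt, 8:F, 9:pt, 10:pt, 11:pt, 12:F, 13:F, 14:F, 15:F, 16:pt, 17:pt, 18:pt, 19:F, 20:F, 21:F, 22:F edges: (8,0,has); (8,1,has); (8,3,hask); (8,4,has); (12,0,has); (12,9,has); (12,11,has); (13,3,has); (13,9,has); (13,10,has); (14,4,has); (14,10,has); (14,11,has); (15,9,has); (15,10,has); (15,11,has); (19,1,has); (19,16,has); (19,18,has); (20,3,has); (20,16,has); (20,17,has); (21,4,has); (21,17,has); (21,18,has); (22,16,has); (22,17,has); (22,18,has)
final:
nodes: 0:pt, 1:pt, 3:pt, 4:pt, 8:F, 9:pt, 10:pt, 11:pt, 12:F, 13:F, 14:F, 15:F, 16:pt, 17:pt, 18:pt, 19:F, 20:F, 21:F, 22:F
edges: (8,0,has); (8,1,has); (8,3,hask); (8,4,has); (12,0,has); (12,9,has); (12,11,has); (13,3,has); (13,9,has); (13,10,has); (14,4,has); (14,10,has); (14,11,has); (15,9,has); (15,10,has); (15,11,has); (19,1,has); (19,16,has); (19,18,has); (20,3,has); (20,16,has); (20,17,has); (21,4,has); (21,17,has); (21,18,has); (22,16,has); (22,17,has); (22,18,has)


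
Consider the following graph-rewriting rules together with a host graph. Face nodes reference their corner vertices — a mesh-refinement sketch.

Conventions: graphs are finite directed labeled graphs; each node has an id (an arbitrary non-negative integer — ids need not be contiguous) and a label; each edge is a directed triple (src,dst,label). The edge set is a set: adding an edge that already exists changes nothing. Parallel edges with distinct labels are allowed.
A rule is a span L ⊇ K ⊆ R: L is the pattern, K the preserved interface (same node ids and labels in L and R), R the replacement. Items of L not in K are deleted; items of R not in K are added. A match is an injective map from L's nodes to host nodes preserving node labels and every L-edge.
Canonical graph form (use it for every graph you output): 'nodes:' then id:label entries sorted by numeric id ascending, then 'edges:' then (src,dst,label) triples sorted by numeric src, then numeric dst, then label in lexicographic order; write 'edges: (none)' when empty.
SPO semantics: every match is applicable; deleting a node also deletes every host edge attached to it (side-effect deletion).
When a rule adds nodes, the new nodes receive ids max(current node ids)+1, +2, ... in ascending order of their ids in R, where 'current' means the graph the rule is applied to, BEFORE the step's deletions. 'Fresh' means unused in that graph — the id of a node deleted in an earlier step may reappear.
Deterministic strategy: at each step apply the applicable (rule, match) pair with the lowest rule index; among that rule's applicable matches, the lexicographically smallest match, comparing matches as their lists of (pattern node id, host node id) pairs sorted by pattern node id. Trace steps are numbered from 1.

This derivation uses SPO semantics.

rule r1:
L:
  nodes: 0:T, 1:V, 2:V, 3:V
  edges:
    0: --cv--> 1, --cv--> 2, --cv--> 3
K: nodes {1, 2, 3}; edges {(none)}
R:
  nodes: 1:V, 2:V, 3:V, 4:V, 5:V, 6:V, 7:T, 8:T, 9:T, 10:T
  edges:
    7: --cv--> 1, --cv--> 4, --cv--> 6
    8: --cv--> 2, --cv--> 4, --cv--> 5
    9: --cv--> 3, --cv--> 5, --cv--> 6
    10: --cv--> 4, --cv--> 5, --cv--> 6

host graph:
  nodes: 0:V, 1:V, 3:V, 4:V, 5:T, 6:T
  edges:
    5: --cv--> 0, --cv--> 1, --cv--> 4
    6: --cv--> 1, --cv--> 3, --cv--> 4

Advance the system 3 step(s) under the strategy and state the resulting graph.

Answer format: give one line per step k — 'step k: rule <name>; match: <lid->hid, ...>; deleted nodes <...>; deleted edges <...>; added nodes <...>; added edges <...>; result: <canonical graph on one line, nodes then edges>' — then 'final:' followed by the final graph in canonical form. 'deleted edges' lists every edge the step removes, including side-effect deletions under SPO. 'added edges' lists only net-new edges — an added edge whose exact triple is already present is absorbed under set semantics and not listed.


step 1: rule r1; match: 0->5, 1->0, 2->1, 3->4; deleted nodes 5; deleted edges (5,0,cv); (5,1,cv); (5,4,cv); added nodes 7, 8, 9, 10, 11, 12, 13; added edges (10,0,cv); (10,7,cv); (10,9,cv); (11,1,cv); (11,7,cv); (11,8,cv); (12,4,cv); (12,8,cv); (12,9,cv); (13,7,cv); (13,8,cv); (13,9,cv); result: nodes: 0:V, 1:V, 3:V, 4:V, 6:T, 7:V, 8:V, 9:V, 10:T, 11:T, 12:T, 13:T edges: (6,1,cv); (6,3,cv); (6,4,cv); (10,0,cv); (10,7,cv); (10,9,cv); (11,1,cv); (11,7,cv); (11,8,cv); (12,4,cv); (12,8,cv); (12,9,cv); (13,7,cv); (13,8,cv); (13,9,cv)
step 2: rule r1; match: 0->6, 1->1, 2->3, 3->4; deleted nodes 6; deleted edges (6,1,cv); (6,3,cv); (6,4,cv); added nodes 14, 15, 16, 17, 18, 19, 20; added edges (17,1,cv); (17,14,cv); (17,16,cv); (18,3,cv); (18,14,cv); (18,15,cv); (19,4,cv); (19,15,cv); (19,16,cv); (20,14,cv); (20,15,cv); (20,16,cv); result: nodes: 0:V, 1:V, 3:V, 4:V, 7:V, 8:V, 9:V, 10:T, 11:T, 12:T, 13:T, 14:V, 15:V, 16:V, 17:T, 18:T, 19:T, 20:T edges: (10,0,cv); (10,7,cv); (10,9,cv); (11,1,cv); (11,7,cv); (11,8,cv); (12,4,cv); (12,8,cv); (12,9,cv); (13,7,cv); (13,8,cv); (13,9,cv); (17,1,cv); (17,14,cv); (17,16,cv); (18,3,cv); (18,14,cv); (18,15,cv); (19,4,cv); (19,15,cv); (19,16,cv); (20,14,cv); (20,15,cv); (20,16,cv)
step 3: rule r1; match: 0->10, 1->0, 2->7, 3->9; deleted nodes 10; deleted edges (10,0,cv); (10,7,cv); (10,9,cv); added nodes 21, 22, 23, 24, 25, 26, 27; added edges (24,0,cv); (24,21,cv); (24,23,cv); (25,7,cv); (25,21,cv); (25,22,cv); (26,9,cv); (26,22,cv); (26,23,cv); (27,21,cv); (27,22,cv); (27,23,cv); result: nodes: 0:V, 1:V, 3:V, 4:V, 7:V, 8:V, 9:V, 11:T, 12:T, 13:T, 14:V, 15:V, 16:V, 17:T, 18:T, 19:T, 20:T, 21:V, 22:V, 23:V, 24:T, 25:T, 26:T, 27:T edges: (11,1,cv); (11,7,cv); (11,8,cv); (12,4,cv); (12,8,cv); (12,9,cv); (13,7,cv); (13,8,cv); (13,9,cv); (17,1,cv); (17,14,cv); (17,16,cv); (18,3,cv); (18,14,cv); (18,15,cv); (19,4,cv); (19,15,cv); (19,16,cv); (20,14,cv); (20,15,cv); (20,16,cv); (24,0,cv); (24,21,cv); (24,23,cv); (25,7,cv); (25,21,cv); (25,22,cv); (26,9,cv); (26,22,cv); (26,23,cv); (27,21,cv); (27,22,cv); (27,23,cv)
final:
nodes: 0:V, 1:V, 3:V, 4:V, 7:V, 8:V, 9:V, 11:T, 12:T, 13:T, 14:V, 15:V, 16:V, 17:T, 18:T, 19:T, 20:T, 21:V, 22:V, 23:V, 24:T, 25:T, 26:T, 27:T
edges: (11,1,cv); (11,7,cv); (11,8,cv); (12,4,cv); (12,8,cv); (12,9,cv); (13,7,cv); (13,8,cv); (13,9,cv); (17,1,cv); (17,14,cv); (17,16,cv); (18,3,cv); (18,14,cv); (18,15,cv); (19,4,cv); (19,15,cv); (19,16,cv); (20,14,cv); (20,15,cv); (20,16,cv); (24,0,cv); (24,21,cv); (24,23,cv); (25,7,cv); (25,21,cv); (25,22,cv); (26,9,cv); (26,22,cv); (26,23,cv); (27,21,cv); (27,22,cv); (27,23,cv)


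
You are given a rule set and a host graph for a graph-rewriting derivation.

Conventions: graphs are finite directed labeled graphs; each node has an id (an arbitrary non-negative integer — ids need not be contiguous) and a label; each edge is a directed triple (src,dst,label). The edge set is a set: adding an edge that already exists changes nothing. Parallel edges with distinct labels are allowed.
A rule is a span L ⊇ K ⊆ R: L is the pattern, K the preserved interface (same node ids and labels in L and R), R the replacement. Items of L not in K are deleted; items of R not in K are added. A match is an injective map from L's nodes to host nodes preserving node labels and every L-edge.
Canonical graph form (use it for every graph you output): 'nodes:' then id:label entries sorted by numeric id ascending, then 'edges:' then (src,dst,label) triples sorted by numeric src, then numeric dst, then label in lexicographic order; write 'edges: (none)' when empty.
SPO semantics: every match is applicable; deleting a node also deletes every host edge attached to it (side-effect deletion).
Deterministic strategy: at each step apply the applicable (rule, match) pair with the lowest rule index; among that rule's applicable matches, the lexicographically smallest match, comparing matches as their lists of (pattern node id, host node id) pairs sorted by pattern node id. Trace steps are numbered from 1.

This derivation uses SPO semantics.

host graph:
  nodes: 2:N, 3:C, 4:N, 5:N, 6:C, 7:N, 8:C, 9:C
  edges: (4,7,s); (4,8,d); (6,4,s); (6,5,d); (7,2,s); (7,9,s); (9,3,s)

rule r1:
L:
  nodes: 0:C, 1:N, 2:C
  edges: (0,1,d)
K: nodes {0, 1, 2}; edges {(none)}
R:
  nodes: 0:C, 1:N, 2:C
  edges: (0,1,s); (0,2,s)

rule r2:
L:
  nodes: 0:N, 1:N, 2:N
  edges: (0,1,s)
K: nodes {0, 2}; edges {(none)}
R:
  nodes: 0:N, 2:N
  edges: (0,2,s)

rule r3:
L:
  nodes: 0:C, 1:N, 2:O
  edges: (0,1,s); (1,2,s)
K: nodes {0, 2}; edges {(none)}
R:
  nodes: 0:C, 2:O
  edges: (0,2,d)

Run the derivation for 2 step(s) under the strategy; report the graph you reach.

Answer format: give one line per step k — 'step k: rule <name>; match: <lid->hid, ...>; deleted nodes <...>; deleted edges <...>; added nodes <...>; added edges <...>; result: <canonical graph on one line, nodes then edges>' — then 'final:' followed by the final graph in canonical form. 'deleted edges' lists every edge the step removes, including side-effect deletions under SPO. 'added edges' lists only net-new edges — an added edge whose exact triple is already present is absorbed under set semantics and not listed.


step 1: rule r1; match: 0->6, 1->5, 2->3; deleted nodes (none); deleted edges (6,5,d); added nodes (none); added edges (6,3,s); (6,5,s); result: nodes: 2:N, 3:C, 4:N, 5:N, 6:C, 7:N, 8:C, 9:C edges: (4,7,s); (4,8,d); (6,3,s); (6,4,s); (6,5,s); (7,2,s); (7,9,s); (9,3,s)
step 2: rule r2; match: 0->4, 1->7, 2->2; deleted nodes 7; deleted edges (4,7,s); (7,2,s); (7,9,s); added nodes (none); added edges (4,2,s); result: nodes: 2:N, 3:C, 4:N, 5:N, 6:C, 8:C, 9:C edges: (4,2,s); (4,8,d); (6,3,s); (6,4,s); (6,5,s); (9,3,s)
final:
nodes: 2:N, 3:C, 4:N, 5:N, 6:C, 8:C, 9:C
edges: (4,2,s); (4,8,d); (6,3,s); (6,4,s); (6,5,s); (9,3,s)


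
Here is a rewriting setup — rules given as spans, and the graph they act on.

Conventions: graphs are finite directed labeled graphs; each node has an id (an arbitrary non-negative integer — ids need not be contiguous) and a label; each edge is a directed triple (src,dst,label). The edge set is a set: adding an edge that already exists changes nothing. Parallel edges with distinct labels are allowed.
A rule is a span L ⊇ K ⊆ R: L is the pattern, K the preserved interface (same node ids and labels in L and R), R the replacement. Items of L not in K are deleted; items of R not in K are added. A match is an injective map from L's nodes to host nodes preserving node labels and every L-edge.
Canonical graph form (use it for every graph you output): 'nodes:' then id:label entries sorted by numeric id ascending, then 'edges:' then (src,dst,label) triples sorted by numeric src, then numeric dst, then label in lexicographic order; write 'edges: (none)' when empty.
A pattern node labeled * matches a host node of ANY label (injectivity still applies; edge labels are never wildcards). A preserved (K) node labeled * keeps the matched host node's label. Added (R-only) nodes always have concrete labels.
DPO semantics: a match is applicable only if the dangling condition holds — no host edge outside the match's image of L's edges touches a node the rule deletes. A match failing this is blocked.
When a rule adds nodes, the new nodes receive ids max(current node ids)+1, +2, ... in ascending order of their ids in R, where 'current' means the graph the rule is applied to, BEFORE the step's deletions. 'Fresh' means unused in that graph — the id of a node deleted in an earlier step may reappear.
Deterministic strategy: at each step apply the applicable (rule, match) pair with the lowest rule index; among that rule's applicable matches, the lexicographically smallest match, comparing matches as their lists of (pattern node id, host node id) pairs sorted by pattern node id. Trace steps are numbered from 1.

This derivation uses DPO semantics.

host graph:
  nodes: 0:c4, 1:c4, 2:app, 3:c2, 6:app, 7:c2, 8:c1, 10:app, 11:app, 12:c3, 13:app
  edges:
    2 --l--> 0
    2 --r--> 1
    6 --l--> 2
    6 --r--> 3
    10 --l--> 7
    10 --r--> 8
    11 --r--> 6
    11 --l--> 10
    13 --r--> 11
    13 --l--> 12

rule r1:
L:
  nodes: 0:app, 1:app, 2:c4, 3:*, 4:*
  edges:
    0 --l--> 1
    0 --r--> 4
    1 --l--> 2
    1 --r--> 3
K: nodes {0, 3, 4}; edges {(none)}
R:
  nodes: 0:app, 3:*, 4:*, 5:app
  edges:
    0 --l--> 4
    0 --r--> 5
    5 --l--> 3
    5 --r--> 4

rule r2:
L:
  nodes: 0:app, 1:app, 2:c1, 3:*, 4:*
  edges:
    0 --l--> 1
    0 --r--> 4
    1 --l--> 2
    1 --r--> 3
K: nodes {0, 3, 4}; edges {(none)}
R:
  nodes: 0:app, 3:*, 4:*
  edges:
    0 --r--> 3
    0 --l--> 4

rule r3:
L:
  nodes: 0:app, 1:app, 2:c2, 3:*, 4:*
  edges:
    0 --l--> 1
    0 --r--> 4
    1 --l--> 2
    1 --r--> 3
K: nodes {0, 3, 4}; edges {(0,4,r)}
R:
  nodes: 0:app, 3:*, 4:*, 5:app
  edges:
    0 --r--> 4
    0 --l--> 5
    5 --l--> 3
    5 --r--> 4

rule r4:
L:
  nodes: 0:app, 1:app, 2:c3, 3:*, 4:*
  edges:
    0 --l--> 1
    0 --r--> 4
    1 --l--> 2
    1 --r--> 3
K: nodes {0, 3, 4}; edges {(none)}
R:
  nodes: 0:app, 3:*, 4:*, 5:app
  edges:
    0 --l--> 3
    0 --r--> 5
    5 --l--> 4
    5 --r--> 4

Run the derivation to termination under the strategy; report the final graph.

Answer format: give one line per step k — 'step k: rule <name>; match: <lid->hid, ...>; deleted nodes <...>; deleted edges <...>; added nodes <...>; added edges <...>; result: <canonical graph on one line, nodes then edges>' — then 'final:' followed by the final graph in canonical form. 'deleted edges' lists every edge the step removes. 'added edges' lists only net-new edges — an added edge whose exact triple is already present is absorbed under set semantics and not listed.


step 1: rule r1; match: 0->6, 1->2, 2->0, 3->1, 4->3; deleted nodes 0, 2; deleted edges (2,0,l); (2,1,r); (6,2,l); (6,3,r); added nodes 14; added edges (6,3,l); (6,14,r); (14,1,l); (14,3,r); result: nodes: 1:c4, 3:c2, 6:app, 7:c2, 8:c1, 10:app, 11:app, 12:c3, 13:app, 14:app edges: (6,3,l); (6,14,r); (10,7,l); (10,8,r); (11,6,r); (11,10,l); (13,11,r); (13,12,l); (14,1,l); (14,3,r)
step 2: rule r3; match: 0->11, 1->10, 2->7, 3->8, 4->6; deleted nodes 7, 10; deleted edges (10,7,l); (10,8,r); (11,10,l); added nodes 15; added edges (11,15,l); (15,6,r); (15,8,l); result: nodes: 1:c4, 3:c2, 6:app, 8:c1, 11:app, 12:c3, 13:app, 14:app, 15:app edges: (6,3,l); (6,14,r); (11,6,r); (11,15,l); (13,11,r); (13,12,l); (14,1,l); (14,3,r); (15,6,r); (15,8,l)
final:
nodes: 1:c4, 3:c2, 6:app, 8:c1, 11:app, 12:c3, 13:app, 14:app, 15:app
edges: (6,3,l); (6,14,r); (11,6,r); (11,15,l); (13,11,r); (13,12,l); (14,1,l); (14,3,r); (15,6,r); (15,8,l)


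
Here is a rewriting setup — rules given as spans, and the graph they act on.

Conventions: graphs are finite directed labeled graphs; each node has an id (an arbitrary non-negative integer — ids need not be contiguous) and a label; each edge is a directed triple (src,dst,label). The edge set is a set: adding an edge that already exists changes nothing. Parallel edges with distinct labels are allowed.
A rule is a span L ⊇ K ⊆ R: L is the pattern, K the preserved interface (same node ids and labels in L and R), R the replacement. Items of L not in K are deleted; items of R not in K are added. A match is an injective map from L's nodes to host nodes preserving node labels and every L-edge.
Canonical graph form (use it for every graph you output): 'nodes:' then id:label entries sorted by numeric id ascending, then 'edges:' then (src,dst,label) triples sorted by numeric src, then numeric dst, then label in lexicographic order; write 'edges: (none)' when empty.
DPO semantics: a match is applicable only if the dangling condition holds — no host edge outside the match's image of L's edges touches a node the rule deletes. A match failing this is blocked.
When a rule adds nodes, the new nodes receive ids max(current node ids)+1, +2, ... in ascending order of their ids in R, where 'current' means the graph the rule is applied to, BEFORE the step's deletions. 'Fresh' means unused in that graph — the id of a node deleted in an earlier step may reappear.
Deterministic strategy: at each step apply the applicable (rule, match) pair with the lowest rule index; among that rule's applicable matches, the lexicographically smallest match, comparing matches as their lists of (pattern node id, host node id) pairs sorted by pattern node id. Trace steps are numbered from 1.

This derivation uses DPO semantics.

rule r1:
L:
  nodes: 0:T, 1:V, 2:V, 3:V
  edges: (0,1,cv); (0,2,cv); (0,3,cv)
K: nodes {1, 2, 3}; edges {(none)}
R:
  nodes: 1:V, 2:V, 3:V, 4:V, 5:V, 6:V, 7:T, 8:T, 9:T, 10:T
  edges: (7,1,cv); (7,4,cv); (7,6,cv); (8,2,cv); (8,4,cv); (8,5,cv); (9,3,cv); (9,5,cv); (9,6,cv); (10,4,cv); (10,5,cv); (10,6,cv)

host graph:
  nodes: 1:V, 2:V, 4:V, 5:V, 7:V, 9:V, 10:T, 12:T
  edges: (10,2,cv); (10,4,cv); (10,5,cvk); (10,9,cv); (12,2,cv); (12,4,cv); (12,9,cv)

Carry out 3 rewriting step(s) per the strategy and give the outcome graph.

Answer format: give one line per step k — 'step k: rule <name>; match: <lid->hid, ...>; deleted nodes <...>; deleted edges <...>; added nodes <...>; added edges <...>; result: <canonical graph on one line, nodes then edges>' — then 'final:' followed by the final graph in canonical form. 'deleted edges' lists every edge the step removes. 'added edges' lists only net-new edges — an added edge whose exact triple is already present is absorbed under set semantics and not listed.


step 1: rule r1; match: 0->12, 1->2, 2->4, 3->9; deleted nodes 12; deleted edges (12,2,cv); (12,4,cv); (12,9,cv); added nodes 13, 14, 15, 16, 17, 18, 19; added edges (16,2,cv); (16,13,cv); (16,15,cv); (17,4,cv); (17,13,cv); (17,14,cv); (18,9,cv); (18,14,cv); (18,15,cv); (19,13,cv); (19,14,cv); (19,15,cv); result: nodes: 1:V, 2:V, 4:V, 5:V, 7:V, 9:V, 10:T, 13:V, 14:V, 15:V, 16:T, 17:T, 18:T, 19:T edges: (10,2,cv); (10,4,cv); (10,5,cvk); (10,9,cv); (16,2,cv); (16,13,cv); (16,15,cv); (17,4,cv); (17,13,cv); (17,14,cv); (18,9,cv); (18,14,cv); (18,15,cv); (19,13,cv); (19,14,cv); (19,15,cv)
step 2: rule r1; match: 0->16, 1->2, 2->13, 3->15; deleted nodes 16; deleted edges (16,2,cv); (16,13,cv); (16,15,cv); added nodes 20, 21, 22, 23, 24, 25, 26; added edges (23,2,cv); (23,20,cv); (23,22,cv); (24,13,cv); (24,20,cv); (24,21,cv); (25,15,cv); (25,21,cv); (25,22,cv); (26,20,cv); (26,21,cv); (26,22,cv); result: nodes: 1:V, 2:V, 4:V, 5:V, 7:V, 9:V, 10:T, 13:V, 14:V, 15:V, 17:T, 18:T, 19:T, 20:V, 21:V, 22:V, 23:T, 24:T, 25:T, 26:T edges: (10,2,cv); (10,4,cv); (10,5,cvk); (10,9,cv); (17,4,cv); (17,13,cv); (17,14,cv); (18,9,cv); (18,14,cv); (18,15,cv); (19,13,cv); (19,14,cv); (19,15,cv); (23,2,cv); (23,20,cv); (23,22,cv); (24,13,cv); (24,20,cv); (24,21,cv); (25,15,cv); (25,21,cv); (25,22,cv); (26,20,cv); (26,21,cv); (26,22,cv)
step 3: rule r1; match: 0->17, 1->4, 2->13, 3->14; deleted nodes 17; deleted edges (17,4,cv); (17,13,cv); (17,14,cv); added nodes 27, 28, 29, 30, 31, 32, 33; added edges (30,4,cv); (30,27,cv); (30,29,cv); (31,13,cv); (31,27,cv); (31,28,cv); (32,14,cv); (32,28,cv); (32,29,cv); (33,27,cv); (33,28,cv); (33,29,cv); result: nodes: 1:V, 2:V, 4:V, 5:V, 7:V, 9:V, 10:T, 13:V, 14:V, 15:V, 18:T, 19:T, 20:V, 21:V, 22:V, 23:T, 24:T, 25:T, 26:T, 27:V, 28:V, 29:V, 30:T, 31:T, 32:T, 33:T edges: (10,2,cv); (10,4,cv); (10,5,cvk); (10,9,cv); (18,9,cv); (18,14,cv); (18,15,cv); (19,13,cv); (19,14,cv); (19,15,cv); (23,2,cv); (23,20,cv); (23,22,cv); (24,13,cv); (24,20,cv); (24,21,cv); (25,15,cv); (25,21,cv); (25,22,cv); (26,20,cv); (26,21,cv); (26,22,cv); (30,4,cv); (30,27,cv); (30,29,cv); (31,13,cv); (31,27,cv); (31,28,cv); (32,14,cv); (32,28,cv); (32,29,cv); (33,27,cv); (33,28,cv); (33,29,cv)
final:
nodes: 1:V, 2:V, 4:V, 5:V, 7:V, 9:V, 10:T, 13:V, 14:V, 15:V, 18:T, 19:T, 20:V, 21:V, 22:V, 23:T, 24:T, 25:T, 26:T, 27:V, 28:V, 29:V, 30:T, 31:T, 32:T, 33:T
edges: (10,2,cv); (10,4,cv); (10,5,cvk); (10,9,cv); (18,9,cv); (18,14,cv); (18,15,cv); (19,13,cv); (19,14,cv); (19,15,cv); (23,2,cv); (23,20,cv); (23,22,cv); (24,13,cv); (24,20,cv); (24,21,cv); (25,15,cv); (25,21,cv); (25,22,cv); (26,20,cv); (26,21,cv); (26,22,cv); (30,4,cv); (30,27,cv); (30,29,cv); (31,13,cv); (31,27,cv); (31,28,cv); (32,14,cv); (32,28,cv); (32,29,cv); (33,27,cv); (33,28,cv); (33,29,cv)


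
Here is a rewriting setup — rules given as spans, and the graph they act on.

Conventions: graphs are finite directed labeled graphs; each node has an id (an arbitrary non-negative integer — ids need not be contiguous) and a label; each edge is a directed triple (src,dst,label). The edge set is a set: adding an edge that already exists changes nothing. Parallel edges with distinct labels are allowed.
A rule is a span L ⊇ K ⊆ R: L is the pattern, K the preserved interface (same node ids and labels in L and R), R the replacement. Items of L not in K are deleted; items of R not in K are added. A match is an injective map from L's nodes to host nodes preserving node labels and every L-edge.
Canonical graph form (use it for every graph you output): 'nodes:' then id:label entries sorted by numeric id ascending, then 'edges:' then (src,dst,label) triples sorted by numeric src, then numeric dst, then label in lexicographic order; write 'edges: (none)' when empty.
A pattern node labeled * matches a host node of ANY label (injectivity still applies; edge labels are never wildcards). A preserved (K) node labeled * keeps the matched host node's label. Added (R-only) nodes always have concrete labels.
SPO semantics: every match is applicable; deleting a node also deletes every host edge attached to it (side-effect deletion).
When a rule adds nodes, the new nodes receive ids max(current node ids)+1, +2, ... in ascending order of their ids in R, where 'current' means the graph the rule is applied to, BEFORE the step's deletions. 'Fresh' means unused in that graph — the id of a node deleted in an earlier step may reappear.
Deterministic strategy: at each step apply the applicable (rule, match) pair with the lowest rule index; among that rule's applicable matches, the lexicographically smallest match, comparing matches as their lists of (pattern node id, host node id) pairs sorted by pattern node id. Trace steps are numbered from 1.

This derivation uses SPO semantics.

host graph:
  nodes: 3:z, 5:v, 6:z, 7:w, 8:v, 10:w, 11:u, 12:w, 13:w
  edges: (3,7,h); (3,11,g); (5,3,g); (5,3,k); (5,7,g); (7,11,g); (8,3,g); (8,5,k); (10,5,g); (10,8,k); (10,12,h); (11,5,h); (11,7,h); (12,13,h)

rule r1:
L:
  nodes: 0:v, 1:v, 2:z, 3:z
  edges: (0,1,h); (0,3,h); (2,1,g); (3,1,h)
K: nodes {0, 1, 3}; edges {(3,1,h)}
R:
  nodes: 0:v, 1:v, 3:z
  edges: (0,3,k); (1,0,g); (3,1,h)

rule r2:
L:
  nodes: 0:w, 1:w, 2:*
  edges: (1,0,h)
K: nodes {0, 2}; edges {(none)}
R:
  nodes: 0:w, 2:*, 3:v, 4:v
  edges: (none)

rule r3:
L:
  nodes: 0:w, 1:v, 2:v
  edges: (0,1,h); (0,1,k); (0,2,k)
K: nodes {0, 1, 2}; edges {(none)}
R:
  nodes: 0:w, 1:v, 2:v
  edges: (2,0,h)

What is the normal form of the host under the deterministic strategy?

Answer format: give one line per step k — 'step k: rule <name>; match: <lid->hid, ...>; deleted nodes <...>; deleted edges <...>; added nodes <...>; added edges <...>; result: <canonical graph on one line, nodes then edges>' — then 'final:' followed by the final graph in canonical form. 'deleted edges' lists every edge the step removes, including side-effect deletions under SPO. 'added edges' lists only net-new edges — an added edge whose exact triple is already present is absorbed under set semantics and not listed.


step 1: rule r2; match: 0->12, 1->10, 2->3; deleted nodes 10; deleted edges (10,5,g); (10,8,k); (10,12,h); added nodes 14, 15; added edges (none); result: nodes: 3:z, 5:v, 6:z, 7:w, 8:v, 11:u, 12:w, 13:w, 14:v, 15:v edges: (3,7,h); (3,11,g); (5,3,g); (5,3,k); (5,7,g); (7,11,g); (8,3,g); (8,5,k); (11,5,h); (11,7,h); (12,13,h)
step 2: rule r2; match: 0->13, 1->12, 2->3; deleted nodes 12; deleted edges (12,13,h); added nodes 16, 17; added edges (none); result: nodes: 3:z, 5:v, 6:z, 7:w, 8:v, 11:u, 13:w, 14:v, 15:v, 16:v, 17:v edges: (3,7,h); (3,11,g); (5,3,g); (5,3,k); (5,7,g); (7,11,g); (8,3,g); (8,5,k); (11,5,h); (11,7,h)
final:
nodes: 3:z, 5:v, 6:z, 7:w, 8:v, 11:u, 13:w, 14:v, 15:v, 16:v, 17:v
edges: (3,7,h); (3,11,g); (5,3,g); (5,3,k); (5,7,g); (7,11,g); (8,3,g); (8,5,k); (11,5,h); (11,7,h)


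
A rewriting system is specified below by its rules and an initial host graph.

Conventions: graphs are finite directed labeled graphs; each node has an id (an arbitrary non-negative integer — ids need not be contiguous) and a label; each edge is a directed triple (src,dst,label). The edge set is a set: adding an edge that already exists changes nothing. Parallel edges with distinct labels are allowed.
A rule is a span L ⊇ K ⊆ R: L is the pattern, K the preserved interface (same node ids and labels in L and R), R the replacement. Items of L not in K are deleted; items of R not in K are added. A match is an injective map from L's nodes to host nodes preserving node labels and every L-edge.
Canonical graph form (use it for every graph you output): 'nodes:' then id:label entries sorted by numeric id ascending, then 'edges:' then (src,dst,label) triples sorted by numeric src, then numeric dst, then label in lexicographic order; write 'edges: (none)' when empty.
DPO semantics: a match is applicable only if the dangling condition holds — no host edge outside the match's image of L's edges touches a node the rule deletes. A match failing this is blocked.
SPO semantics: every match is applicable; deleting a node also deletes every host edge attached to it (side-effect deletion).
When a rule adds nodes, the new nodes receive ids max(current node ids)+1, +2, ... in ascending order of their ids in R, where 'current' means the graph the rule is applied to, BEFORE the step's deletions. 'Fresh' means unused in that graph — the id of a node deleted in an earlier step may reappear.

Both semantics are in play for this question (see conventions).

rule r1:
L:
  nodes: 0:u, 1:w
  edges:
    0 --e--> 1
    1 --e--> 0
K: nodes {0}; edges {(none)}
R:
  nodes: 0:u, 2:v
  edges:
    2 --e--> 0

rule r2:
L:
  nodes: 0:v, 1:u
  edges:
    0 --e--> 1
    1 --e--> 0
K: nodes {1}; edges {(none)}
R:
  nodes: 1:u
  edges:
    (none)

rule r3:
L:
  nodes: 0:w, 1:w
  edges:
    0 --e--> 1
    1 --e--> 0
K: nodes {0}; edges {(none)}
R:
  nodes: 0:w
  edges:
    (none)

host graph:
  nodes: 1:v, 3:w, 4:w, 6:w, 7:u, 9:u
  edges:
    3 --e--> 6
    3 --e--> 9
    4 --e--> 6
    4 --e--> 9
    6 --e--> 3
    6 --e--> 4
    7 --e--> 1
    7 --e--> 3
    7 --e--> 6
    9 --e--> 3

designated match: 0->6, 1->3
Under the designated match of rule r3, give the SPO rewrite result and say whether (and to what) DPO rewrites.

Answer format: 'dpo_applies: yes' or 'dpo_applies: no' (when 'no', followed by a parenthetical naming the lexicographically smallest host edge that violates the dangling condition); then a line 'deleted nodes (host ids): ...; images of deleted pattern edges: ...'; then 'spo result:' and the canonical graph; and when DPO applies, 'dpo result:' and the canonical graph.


dpo_applies: no
(the rule deletes node 3, which keeps host edge (3,9,e) outside the match image — the dangling condition fails, DPO blocks; SPO proceeds and side-deletes such edges)
deleted nodes (host ids): 3; images of deleted pattern edges: (3,6,e); (6,3,e)
spo result:
nodes: 1:v, 4:w, 6:w, 7:u, 9:u
edges: (4,6,e); (4,9,e); (6,4,e); (7,1,e); (7,6,e)
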